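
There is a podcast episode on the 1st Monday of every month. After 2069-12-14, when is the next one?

December 2069 starts on a Sunday, so its 1st Monday is 2069-12-02 (1 day in).
That is not after 2069-12-14, so look at January 2070.
January 2070 starts on a Wednesday, so its 1st Monday is 2070-01-06 (5 days in).

2070-01-06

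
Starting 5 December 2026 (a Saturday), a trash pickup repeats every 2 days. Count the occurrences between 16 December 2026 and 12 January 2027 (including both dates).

14

Occurrences land 2·i days after 5 December 2026 for i = 0, 1, 2, …
16 December 2026 is 11 days after the start; 11 ÷ 2 = 5 remainder 1; since the remainder is 1, round up to i = 6. First occurrence in the window: #7 on 17 December 2026 (6×2 = 12 days in).
12 January 2027 is 38 days after the start; 38 ÷ 2 = 19 remainder 0. Last occurrence in the window: #20 on 12 January 2027.
Occurrences #7 through #20: 14 in total.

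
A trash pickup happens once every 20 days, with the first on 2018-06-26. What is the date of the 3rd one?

The 3rd occurrence is 2 intervals after the first: 2 × 20 = 40 days after 2018-06-26.
June has 30 days — 4 days to the end of June leaves 36.
July has 31 days (5 left).
5 days into August → 2018-08-05.

2018-08-05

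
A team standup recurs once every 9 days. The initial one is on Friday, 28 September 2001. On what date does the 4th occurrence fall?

The 4th occurrence is 3 intervals after the first: 3 × 9 = 27 days after 28 September 2001.
September has 30 days — 2 days to the end of September leaves 25.
25 days into October → 25 October 2001.

25 October 2001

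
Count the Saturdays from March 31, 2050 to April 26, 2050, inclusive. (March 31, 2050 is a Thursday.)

March 31, 2050 is a Thursday; the first Saturday on or after it is April 2, 2050 (2 days later).
From April 2, 2050 to April 26, 2050 is 26 − 2 = 24 days.
24 ÷ 7 = 3 full weeks with remainder 3, so 3 more Saturdays after the first → 4.

4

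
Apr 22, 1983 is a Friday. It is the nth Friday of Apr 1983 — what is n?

Day 22 falls in week ⌈22/7⌉ of the month.
Days 1–7 hold the 1st Friday, 8–14 the 2nd, 15–21 the 3rd, 22–28 the 4th, 29–31 the 5th.
22 is in the range for the 4th.

4th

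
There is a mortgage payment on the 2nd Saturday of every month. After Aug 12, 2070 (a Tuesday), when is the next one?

Sep 13, 2070

Aug 2070 starts on a Friday; its first Saturday is the 2nd, so the 2nd Saturday is the 9th — Aug 9, 2070.
That is not after Aug 12, 2070, so look at Sep 2070.
Sep 2070 starts on a Monday; its first Saturday is the 6th, so the 2nd Saturday is the 13th — Sep 13, 2070.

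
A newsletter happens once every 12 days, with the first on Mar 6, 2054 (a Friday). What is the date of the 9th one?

The 9th occurrence is 8 intervals after the first: 8 × 12 = 96 days after Mar 6, 2054.
Mar has 31 days — 25 days to the end of Mar leaves 71.
Apr has 30 days (41 left).
May has 31 days (10 left).
10 days into Jun → Jun 10, 2054.

Jun 10, 2054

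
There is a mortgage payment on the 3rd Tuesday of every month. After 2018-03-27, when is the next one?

March 2018 starts on a Thursday; its first Tuesday is the 6th, so the 3rd Tuesday is the 20th — 2018-03-20.
That is not after 2018-03-27, so look at April 2018.
April 2018 starts on a Sunday; its first Tuesday is the 3rd, so the 3rd Tuesday is the 17th — 2018-04-17.

2018-04-17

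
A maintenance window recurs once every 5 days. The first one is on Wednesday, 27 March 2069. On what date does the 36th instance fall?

The 36th occurrence is 35 intervals after the first: 35 × 5 = 175 days after 27 March 2069.
March has 31 days — 4 days to the end of March leaves 171.
April has 30 days (141 left).
May has 31 days (110 left).
June has 30 days (80 left).
July has 31 days (49 left).
August has 31 days (18 left).
18 days into September → 18 September 2069.

18 September 2069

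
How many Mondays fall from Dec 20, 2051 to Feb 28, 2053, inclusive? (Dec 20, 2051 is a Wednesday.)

62

Dec 20, 2051 is a Wednesday; the first Monday on or after it is Dec 25, 2051 (5 days later).
From Dec 25, 2051 to Feb 28, 2053: 6 + 366 + 59 = 431 days (rest of 2051, 2052, to Feb 28, 2053 in 2053).
431 ÷ 7 = 61 full weeks with remainder 4, so 61 more Mondays after the first → 62.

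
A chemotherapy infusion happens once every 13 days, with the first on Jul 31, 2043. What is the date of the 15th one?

The 15th occurrence is 14 intervals after the first: 14 × 13 = 182 days after Jul 31, 2043.
Jul has 31 days — 0 days to the end of Jul leaves 182.
Aug has 31 days (151 left).
Sep has 30 days (121 left).
Oct has 31 days (90 left).
Nov has 30 days (60 left).
Dec has 31 days (29 left).
29 days into Jan → Jan 29, 2044.

Jan 29, 2044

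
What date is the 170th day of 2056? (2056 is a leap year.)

June 18, 2056

January has 31 days (170 − 31 = 139 remain).
February has 29 days (139 − 29 = 110 remain).
March has 31 days (110 − 31 = 79 remain).
April has 30 days (79 − 30 = 49 remain).
May has 31 days (49 − 31 = 18 remain).
18 into June → June 18.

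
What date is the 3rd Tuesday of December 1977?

The first Tuesday of December 1977 is December 6.
The 3rd Tuesday is 2 weeks later: 6 + 14 = 20.

20 December 1977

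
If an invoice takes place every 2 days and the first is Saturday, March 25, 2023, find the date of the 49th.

The 49th occurrence is 48 intervals after the first: 48 × 2 = 96 days after March 25, 2023.
March has 31 days — 6 days to the end of March leaves 90.
April has 30 days (60 left).
May has 31 days (29 left).
29 days into June → June 29, 2023.

June 29, 2023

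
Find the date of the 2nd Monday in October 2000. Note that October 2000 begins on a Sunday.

9 October 2000

October 2000 begins on a Sunday, so the first Monday is October 2 (1 day later).
The 2nd Monday is 1 weeks later: 2 + 7 = 9.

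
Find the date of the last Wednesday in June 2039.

June 29, 2039

The first Wednesday of June 2039 is June 1.
June 2039 has 30 days. Adding weeks: 1, 8, 15, 22, 29 — the last one ≤ 30 is the 29th.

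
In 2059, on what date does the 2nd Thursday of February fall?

February 2059 begins on a Saturday, so the first Thursday is February 6 (5 days later).
The 2nd Thursday is 1 weeks later: 6 + 7 = 13.

2059-02-13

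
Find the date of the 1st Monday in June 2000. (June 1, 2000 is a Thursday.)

June 2000 begins on a Thursday, so the first Monday is June 5 (4 days later).

2000-06-05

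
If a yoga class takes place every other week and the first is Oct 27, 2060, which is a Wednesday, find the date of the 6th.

Jan 5, 2061

The 6th occurrence is 5 intervals after the first: 5 × 14 = 70 days after Oct 27, 2060.
Oct has 31 days — 4 days to the end of Oct leaves 66.
Nov has 30 days (36 left).
Dec has 31 days (5 left).
5 days into Jan → Jan 5, 2061.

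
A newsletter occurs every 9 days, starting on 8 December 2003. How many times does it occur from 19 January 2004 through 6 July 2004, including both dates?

Occurrences land 9·i days after 8 December 2003 for i = 0, 1, 2, …
19 January 2004 is 42 days after the start; 42 ÷ 9 = 4 remainder 6; since the remainder is 6, round up to i = 5. First occurrence in the window: #6 on 22 January 2004 (5×9 = 45 days in).
6 July 2004 is 211 days after the start; 211 ÷ 9 = 23 remainder 4. Last occurrence in the window: #24 on 2 July 2004.
Occurrences #6 through #24: 19 in total.

19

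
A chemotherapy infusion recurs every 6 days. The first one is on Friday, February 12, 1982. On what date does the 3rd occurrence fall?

February 24, 1982

The 3rd occurrence is 2 intervals after the first: 2 × 6 = 12 days after February 12, 1982.
12 days later is February 24, 1982.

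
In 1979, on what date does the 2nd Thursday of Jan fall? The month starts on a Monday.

Jan 11, 1979

Jan 1979 begins on a Monday, so the first Thursday is Jan 4 (3 days later).
The 2nd Thursday is 1 weeks later: 4 + 7 = 11.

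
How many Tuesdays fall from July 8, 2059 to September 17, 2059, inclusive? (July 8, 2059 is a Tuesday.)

July 8, 2059 is a Tuesday; the first Tuesday on or after it is July 8, 2059.
From July 8, 2059 to September 17, 2059: 23 + 31 + 17 = 71 days (rest of July, August, September).
71 ÷ 7 = 10 full weeks with remainder 1, so 10 more Tuesdays after the first → 11.

11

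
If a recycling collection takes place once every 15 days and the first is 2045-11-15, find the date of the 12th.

The 12th occurrence is 11 intervals after the first: 11 × 15 = 165 days after 2045-11-15.
November has 30 days — 15 days to the end of November leaves 150.
December has 31 days (119 left).
January has 31 days (88 left).
February has 28 days (60 left).
March has 31 days (29 left).
29 days into April → 2046-04-29.

2046-04-29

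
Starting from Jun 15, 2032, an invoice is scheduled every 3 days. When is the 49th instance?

The 49th occurrence is 48 intervals after the first: 48 × 3 = 144 days after Jun 15, 2032.
Jun has 30 days — 15 days to the end of Jun leaves 129.
Jul has 31 days (98 left).
Aug has 31 days (67 left).
Sep has 30 days (37 left).
Oct has 31 days (6 left).
6 days into Nov → Nov 6, 2032.

Nov 6, 2032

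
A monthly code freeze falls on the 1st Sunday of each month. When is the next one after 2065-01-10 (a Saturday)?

January 2065 starts on a Thursday, so its 1st Sunday is 2065-01-04 (3 days in).
That is not after 2065-01-10, so look at February 2065.
February 2065 starts on a Sunday, so its 1st Sunday is 2065-02-01.

2065-02-01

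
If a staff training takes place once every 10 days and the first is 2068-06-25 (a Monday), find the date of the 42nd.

2069-08-09

The 42nd occurrence is 41 intervals after the first: 41 × 10 = 410 days after 2068-06-25.
June has 30 days — 5 days to the end of June leaves 405.
From end of June to end of 2068 is 184 days (221 left).
January has 31 days (190 left).
February has 28 days (162 left).
March has 31 days (131 left).
April has 30 days (101 left).
May has 31 days (70 left).
June has 30 days (40 left).
July has 31 days (9 left).
9 days into August → 2069-08-09.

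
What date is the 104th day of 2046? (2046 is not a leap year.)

January has 31 days (104 − 31 = 73 remain).
February has 28 days (73 − 28 = 45 remain).
March has 31 days (45 − 31 = 14 remain).
14 into April → April 14.

April 14, 2046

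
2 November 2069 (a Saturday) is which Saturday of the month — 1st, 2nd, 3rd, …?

Day 2 falls in week ⌈2/7⌉ of the month.
Days 1–7 hold the 1st Saturday, 8–14 the 2nd, 15–21 the 3rd, 22–28 the 4th, 29–31 the 5th.
2 is in the range for the 1st.

1st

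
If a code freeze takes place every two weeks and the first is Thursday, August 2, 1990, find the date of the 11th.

December 20, 1990

The 11th occurrence is 10 intervals after the first: 10 × 14 = 140 days after August 2, 1990.
August has 31 days — 29 days to the end of August leaves 111.
September has 30 days (81 left).
October has 31 days (50 left).
November has 30 days (20 left).
20 days into December → December 20, 1990.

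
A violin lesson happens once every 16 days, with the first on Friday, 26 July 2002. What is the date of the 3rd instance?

27 August 2002

The 3rd occurrence is 2 intervals after the first: 2 × 16 = 32 days after 26 July 2002.
July has 31 days — 5 days to the end of July leaves 27.
27 days into August → 27 August 2002.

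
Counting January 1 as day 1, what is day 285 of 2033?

January has 31 days (285 − 31 = 254 remain).
February has 28 days (254 − 28 = 226 remain).
March has 31 days (226 − 31 = 195 remain).
April has 30 days (195 − 30 = 165 remain).
May has 31 days (165 − 31 = 134 remain).
June has 30 days (134 − 30 = 104 remain).
July has 31 days (104 − 31 = 73 remain).
August has 31 days (73 − 31 = 42 remain).
September has 30 days (42 − 30 = 12 remain).
12 into October → October 12.

October 12, 2033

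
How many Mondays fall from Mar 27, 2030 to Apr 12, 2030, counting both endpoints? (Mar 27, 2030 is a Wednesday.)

2

Mar 27, 2030 is a Wednesday; the first Monday on or after it is Apr 1, 2030 (5 days later).
From Apr 1, 2030 to Apr 12, 2030 is 12 − 1 = 11 days.
11 ÷ 7 = 1 full weeks with remainder 4, so 1 more Mondays after the first → 2.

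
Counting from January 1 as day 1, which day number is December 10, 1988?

Days in months before December: 31 + 29 + 31 + 30 + 31 + 30 + 31 + 31 + 30 + 31 + 30 = 335.
Plus 10 days into December → day 345.

345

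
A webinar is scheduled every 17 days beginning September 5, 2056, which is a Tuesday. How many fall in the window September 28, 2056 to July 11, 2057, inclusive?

Occurrences land 17·i days after September 5, 2056 for i = 0, 1, 2, …
September 28, 2056 is 23 days after the start; 23 ÷ 17 = 1 remainder 6; since the remainder is 6, round up to i = 2. First occurrence in the window: #3 on October 9, 2056 (2×17 = 34 days in).
July 11, 2057 is 309 days after the start; 309 ÷ 17 = 18 remainder 3. Last occurrence in the window: #19 on July 8, 2057.
Occurrences #3 through #19: 17 in total.

17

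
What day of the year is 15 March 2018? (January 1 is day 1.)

74

Days in months before March: 31 + 28 = 59.
Plus 15 days into March → day 74.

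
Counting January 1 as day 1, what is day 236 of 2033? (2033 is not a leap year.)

24 August 2033

January has 31 days (236 − 31 = 205 remain).
February has 28 days (205 − 28 = 177 remain).
March has 31 days (177 − 31 = 146 remain).
April has 30 days (146 − 30 = 116 remain).
May has 31 days (116 − 31 = 85 remain).
June has 30 days (85 − 30 = 55 remain).
July has 31 days (55 − 31 = 24 remain).
24 into August → August 24.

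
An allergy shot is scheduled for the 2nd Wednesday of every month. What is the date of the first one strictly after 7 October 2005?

12 October 2005

October 2005 starts on a Saturday; its first Wednesday is the 5th, so the 2nd Wednesday is the 12th — 12 October 2005.
12 October 2005 is after 7 October 2005, so that is the next one.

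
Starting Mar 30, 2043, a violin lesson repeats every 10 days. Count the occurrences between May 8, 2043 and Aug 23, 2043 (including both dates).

11

Occurrences land 10·i days after Mar 30, 2043 for i = 0, 1, 2, …
May 8, 2043 is 39 days after the start; 39 ÷ 10 = 3 remainder 9; since the remainder is 9, round up to i = 4. First occurrence in the window: #5 on May 9, 2043 (4×10 = 40 days in).
Aug 23, 2043 is 146 days after the start; 146 ÷ 10 = 14 remainder 6. Last occurrence in the window: #15 on Aug 17, 2043.
Occurrences #5 through #15: 11 in total.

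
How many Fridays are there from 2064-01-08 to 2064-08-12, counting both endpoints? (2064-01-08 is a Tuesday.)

31

2064-01-08 is a Tuesday; the first Friday on or after it is 2064-01-11 (3 days later).
From 2064-01-11 to 2064-08-12: 20 + 29 + 31 + 30 + 31 + 30 + 31 + 12 = 214 days (rest of January, February, March, April, May, June, July, August).
214 ÷ 7 = 30 full weeks with remainder 4, so 30 more Fridays after the first → 31.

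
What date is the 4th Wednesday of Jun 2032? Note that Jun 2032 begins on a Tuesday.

Jun 2032 begins on a Tuesday, so the first Wednesday is Jun 2 (1 day later).
The 4th Wednesday is 3 weeks later: 2 + 21 = 23.

Jun 23, 2032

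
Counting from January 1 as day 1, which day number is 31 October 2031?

304

Days in months before October: 31 + 28 + 31 + 30 + 31 + 30 + 31 + 31 + 30 = 273.
Plus 31 days into October → day 304.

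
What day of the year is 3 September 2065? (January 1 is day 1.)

Days in months before September: 31 + 28 + 31 + 30 + 31 + 30 + 31 + 31 = 243.
Plus 3 days into September → day 246.

246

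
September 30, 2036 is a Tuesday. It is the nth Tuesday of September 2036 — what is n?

5th

Day 30 falls in week ⌈30/7⌉ of the month.
Days 1–7 hold the 1st Tuesday, 8–14 the 2nd, 15–21 the 3rd, 22–28 the 4th, 29–31 the 5th.
30 is in the range for the 5th.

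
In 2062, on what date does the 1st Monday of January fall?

2 January 2062

The first Monday of January 2062 is January 2.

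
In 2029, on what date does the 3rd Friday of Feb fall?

Feb 16, 2029

The first Friday of Feb 2029 is Feb 2.
The 3rd Friday is 2 weeks later: 2 + 14 = 16.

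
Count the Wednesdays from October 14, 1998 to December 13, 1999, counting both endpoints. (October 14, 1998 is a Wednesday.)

October 14, 1998 is a Wednesday; the first Wednesday on or after it is October 14, 1998.
From October 14, 1998 to December 13, 1999: 78 + 347 = 425 days (rest of 1998, to December 13, 1999 in 1999).
425 ÷ 7 = 60 full weeks with remainder 5, so 60 more Wednesdays after the first → 61.

61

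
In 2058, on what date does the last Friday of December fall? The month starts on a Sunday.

December 2058 begins on a Sunday, so the first Friday is December 6 (5 days later).
December 2058 has 31 days. Adding weeks: 6, 13, 20, 27 — the last one ≤ 31 is the 27th.

December 27, 2058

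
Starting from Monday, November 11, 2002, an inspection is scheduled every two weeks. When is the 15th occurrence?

May 26, 2003

The 15th occurrence is 14 intervals after the first: 14 × 14 = 196 days after November 11, 2002.
November has 30 days — 19 days to the end of November leaves 177.
December has 31 days (146 left).
January has 31 days (115 left).
February has 28 days (87 left).
March has 31 days (56 left).
April has 30 days (26 left).
26 days into May → May 26, 2003.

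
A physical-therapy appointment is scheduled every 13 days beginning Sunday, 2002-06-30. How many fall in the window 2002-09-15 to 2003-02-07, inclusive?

12

Occurrences land 13·i days after 2002-06-30 for i = 0, 1, 2, …
2002-09-15 is 77 days after the start; 77 ÷ 13 = 5 remainder 12; since the remainder is 12, round up to i = 6. First occurrence in the window: #7 on 2002-09-16 (6×13 = 78 days in).
2003-02-07 is 222 days after the start; 222 ÷ 13 = 17 remainder 1. Last occurrence in the window: #18 on 2003-02-06.
Occurrences #7 through #18: 12 in total.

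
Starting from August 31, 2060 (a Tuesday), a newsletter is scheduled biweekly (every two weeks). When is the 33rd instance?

November 22, 2061

The 33rd occurrence is 32 intervals after the first: 32 × 14 = 448 days after August 31, 2060.
August has 31 days — 0 days to the end of August leaves 448.
From end of August to end of 2060 is 122 days (326 left).
January has 31 days (295 left).
February has 28 days (267 left).
March has 31 days (236 left).
April has 30 days (206 left).
May has 31 days (175 left).
June has 30 days (145 left).
July has 31 days (114 left).
August has 31 days (83 left).
September has 30 days (53 left).
October has 31 days (22 left).
22 days into November → November 22, 2061.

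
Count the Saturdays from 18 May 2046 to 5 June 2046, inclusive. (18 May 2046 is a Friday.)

3

18 May 2046 is a Friday; the first Saturday on or after it is 19 May 2046 (1 day later).
From 19 May 2046 to 5 June 2046: 12 + 5 = 17 days (rest of May, June).
17 ÷ 7 = 2 full weeks with remainder 3, so 2 more Saturdays after the first → 3.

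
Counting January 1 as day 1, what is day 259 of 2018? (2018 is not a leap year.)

January has 31 days (259 − 31 = 228 remain).
February has 28 days (228 − 28 = 200 remain).
March has 31 days (200 − 31 = 169 remain).
April has 30 days (169 − 30 = 139 remain).
May has 31 days (139 − 31 = 108 remain).
June has 30 days (108 − 30 = 78 remain).
July has 31 days (78 − 31 = 47 remain).
August has 31 days (47 − 31 = 16 remain).
16 into September → September 16.

16 September 2018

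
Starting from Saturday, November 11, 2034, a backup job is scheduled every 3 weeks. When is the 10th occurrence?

The 10th occurrence is 9 intervals after the first: 9 × 21 = 189 days after November 11, 2034.
November has 30 days — 19 days to the end of November leaves 170.
December has 31 days (139 left).
January has 31 days (108 left).
February has 28 days (80 left).
March has 31 days (49 left).
April has 30 days (19 left).
19 days into May → May 19, 2035.

May 19, 2035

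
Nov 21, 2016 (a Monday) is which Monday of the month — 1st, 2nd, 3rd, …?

3rd

Day 21 falls in week ⌈21/7⌉ of the month.
Days 1–7 hold the 1st Monday, 8–14 the 2nd, 15–21 the 3rd, 22–28 the 4th, 29–31 the 5th.
21 is in the range for the 3rd.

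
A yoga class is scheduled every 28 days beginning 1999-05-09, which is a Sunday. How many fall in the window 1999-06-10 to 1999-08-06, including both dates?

2

Occurrences land 28·i days after 1999-05-09 for i = 0, 1, 2, …
1999-06-10 is 32 days after the start; 32 ÷ 28 = 1 remainder 4; since the remainder is 4, round up to i = 2. First occurrence in the window: #3 on 1999-07-04 (2×28 = 56 days in).
1999-08-06 is 89 days after the start; 89 ÷ 28 = 3 remainder 5. Last occurrence in the window: #4 on 1999-08-01.
Occurrences #3 through #4: 2 in total.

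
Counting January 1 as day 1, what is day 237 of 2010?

Jan has 31 days (237 − 31 = 206 remain).
Feb has 28 days (206 − 28 = 178 remain).
Mar has 31 days (178 − 31 = 147 remain).
Apr has 30 days (147 − 30 = 117 remain).
May has 31 days (117 − 31 = 86 remain).
Jun has 30 days (86 − 30 = 56 remain).
Jul has 31 days (56 − 31 = 25 remain).
25 into Aug → Aug 25.

Aug 25, 2010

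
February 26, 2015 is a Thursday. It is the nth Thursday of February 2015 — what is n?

4th

Day 26 falls in week ⌈26/7⌉ of the month.
Days 1–7 hold the 1st Thursday, 8–14 the 2nd, 15–21 the 3rd, 22–28 the 4th, 29–31 the 5th.
26 is in the range for the 4th.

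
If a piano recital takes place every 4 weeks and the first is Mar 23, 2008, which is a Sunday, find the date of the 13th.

The 13th occurrence is 12 intervals after the first: 12 × 28 = 336 days after Mar 23, 2008.
Mar has 31 days — 8 days to the end of Mar leaves 328.
Apr has 30 days (298 left).
May has 31 days (267 left).
Jun has 30 days (237 left).
Jul has 31 days (206 left).
Aug has 31 days (175 left).
Sep has 30 days (145 left).
Oct has 31 days (114 left).
Nov has 30 days (84 left).
Dec has 31 days (53 left).
Jan has 31 days (22 left).
22 days into Feb → Feb 22, 2009.

Feb 22, 2009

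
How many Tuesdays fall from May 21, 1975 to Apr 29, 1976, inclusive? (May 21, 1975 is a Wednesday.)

May 21, 1975 is a Wednesday; the first Tuesday on or after it is May 27, 1975 (6 days later).
From May 27, 1975 to Apr 29, 1976: 218 + 120 = 338 days (rest of 1975, to Apr 29, 1976 in 1976).
338 ÷ 7 = 48 full weeks with remainder 2, so 48 more Tuesdays after the first → 49.

49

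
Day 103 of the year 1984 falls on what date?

Apr 12, 1984

Jan has 31 days (103 − 31 = 72 remain).
Feb has 29 days (72 − 29 = 43 remain).
Mar has 31 days (43 − 31 = 12 remain).
12 into Apr → Apr 12.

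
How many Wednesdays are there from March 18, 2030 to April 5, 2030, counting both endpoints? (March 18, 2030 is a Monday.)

3

March 18, 2030 is a Monday; the first Wednesday on or after it is March 20, 2030 (2 days later).
From March 20, 2030 to April 5, 2030: 11 + 5 = 16 days (rest of March, April).
16 ÷ 7 = 2 full weeks with remainder 2, so 2 more Wednesdays after the first → 3.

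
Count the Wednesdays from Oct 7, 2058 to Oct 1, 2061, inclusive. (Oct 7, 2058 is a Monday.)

Oct 7, 2058 is a Monday; the first Wednesday on or after it is Oct 9, 2058 (2 days later).
From Oct 9, 2058 to Oct 1, 2061: 83 + 365 + 366 + 274 = 1088 days (rest of 2058, 2059, 2060, to Oct 1, 2061 in 2061).
1088 ÷ 7 = 155 full weeks with remainder 3, so 155 more Wednesdays after the first → 156.

156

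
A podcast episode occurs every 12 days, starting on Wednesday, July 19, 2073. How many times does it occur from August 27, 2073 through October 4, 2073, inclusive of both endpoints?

Occurrences land 12·i days after July 19, 2073 for i = 0, 1, 2, …
August 27, 2073 is 39 days after the start; 39 ÷ 12 = 3 remainder 3; since the remainder is 3, round up to i = 4. First occurrence in the window: #5 on September 5, 2073 (4×12 = 48 days in).
October 4, 2073 is 77 days after the start; 77 ÷ 12 = 6 remainder 5. Last occurrence in the window: #7 on September 29, 2073.
Occurrences #5 through #7: 3 in total.

3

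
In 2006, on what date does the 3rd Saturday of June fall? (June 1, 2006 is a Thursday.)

June 17, 2006

June 2006 begins on a Thursday, so the first Saturday is June 3 (2 days later).
The 3rd Saturday is 2 weeks later: 3 + 14 = 17.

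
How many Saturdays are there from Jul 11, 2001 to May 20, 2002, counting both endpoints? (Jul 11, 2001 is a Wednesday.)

Jul 11, 2001 is a Wednesday; the first Saturday on or after it is Jul 14, 2001 (3 days later).
From Jul 14, 2001 to May 20, 2002: 17 + 31 + 30 + 31 + 30 + 31 + 31 + 28 + 31 + 30 + 20 = 310 days (rest of Jul, Aug, Sep, Oct, Nov, Dec, Jan, Feb, Mar, Apr, May).
310 ÷ 7 = 44 full weeks with remainder 2, so 44 more Saturdays after the first → 45.

45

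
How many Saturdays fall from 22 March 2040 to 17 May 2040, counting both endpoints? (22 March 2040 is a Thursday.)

22 March 2040 is a Thursday; the first Saturday on or after it is 24 March 2040 (2 days later).
From 24 March 2040 to 17 May 2040: 7 + 30 + 17 = 54 days (rest of March, April, May).
54 ÷ 7 = 7 full weeks with remainder 5, so 7 more Saturdays after the first → 8.

8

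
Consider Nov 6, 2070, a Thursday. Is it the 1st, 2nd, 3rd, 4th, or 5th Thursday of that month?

1st

Day 6 falls in week ⌈6/7⌉ of the month.
Days 1–7 hold the 1st Thursday, 8–14 the 2nd, 15–21 the 3rd, 22–28 the 4th, 29–31 the 5th.
6 is in the range for the 1st.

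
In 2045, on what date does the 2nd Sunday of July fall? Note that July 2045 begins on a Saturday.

July 2045 begins on a Saturday, so the first Sunday is July 2 (1 day later).
The 2nd Sunday is 1 weeks later: 2 + 7 = 9.

2045-07-09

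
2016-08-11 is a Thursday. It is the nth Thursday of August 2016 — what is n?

Day 11 falls in week ⌈11/7⌉ of the month.
Days 1–7 hold the 1st Thursday, 8–14 the 2nd, 15–21 the 3rd, 22–28 the 4th, 29–31 the 5th.
11 is in the range for the 2nd.

2nd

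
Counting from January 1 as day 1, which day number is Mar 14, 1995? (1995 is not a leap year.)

Days in months before Mar: 31 + 28 = 59.
Plus 14 days into Mar → day 73.

73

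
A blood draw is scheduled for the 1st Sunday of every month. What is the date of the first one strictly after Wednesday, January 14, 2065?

February 1, 2065

January 2065 starts on a Thursday, so its 1st Sunday is January 4, 2065 (3 days in).
That is not after January 14, 2065, so look at February 2065.
February 2065 starts on a Sunday, so its 1st Sunday is February 1, 2065.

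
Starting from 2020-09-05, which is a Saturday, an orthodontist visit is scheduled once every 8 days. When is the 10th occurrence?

The 10th occurrence is 9 intervals after the first: 9 × 8 = 72 days after 2020-09-05.
September has 30 days — 25 days to the end of September leaves 47.
October has 31 days (16 left).
16 days into November → 2020-11-16.

2020-11-16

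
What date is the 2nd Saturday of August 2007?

August 11, 2007

August 2007 begins on a Wednesday, so the first Saturday is August 4 (3 days later).
The 2nd Saturday is 1 weeks later: 4 + 7 = 11.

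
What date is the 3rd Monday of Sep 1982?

Sep 20, 1982

Sep 1982 begins on a Wednesday, so the first Monday is Sep 6 (5 days later).
The 3rd Monday is 2 weeks later: 6 + 14 = 20.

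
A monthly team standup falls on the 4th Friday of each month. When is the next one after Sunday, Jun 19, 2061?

Jun 24, 2061

Jun 2061 starts on a Wednesday; its first Friday is the 3rd, so the 4th Friday is the 24th — Jun 24, 2061.
Jun 24, 2061 is after Jun 19, 2061, so that is the next one.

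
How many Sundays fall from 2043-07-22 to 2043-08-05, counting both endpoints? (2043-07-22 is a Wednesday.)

2

2043-07-22 is a Wednesday; the first Sunday on or after it is 2043-07-26 (4 days later).
From 2043-07-26 to 2043-08-05: 5 + 5 = 10 days (rest of July, August).
10 ÷ 7 = 1 full weeks with remainder 3, so 1 more Sundays after the first → 2.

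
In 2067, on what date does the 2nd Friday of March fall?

March 2067 begins on a Tuesday, so the first Friday is March 4 (3 days later).
The 2nd Friday is 1 weeks later: 4 + 7 = 11.

11 March 2067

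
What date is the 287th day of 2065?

October 14, 2065

January has 31 days (287 − 31 = 256 remain).
February has 28 days (256 − 28 = 228 remain).
March has 31 days (228 − 31 = 197 remain).
April has 30 days (197 − 30 = 167 remain).
May has 31 days (167 − 31 = 136 remain).
June has 30 days (136 − 30 = 106 remain).
July has 31 days (106 − 31 = 75 remain).
August has 31 days (75 − 31 = 44 remain).
September has 30 days (44 − 30 = 14 remain).
14 into October → October 14.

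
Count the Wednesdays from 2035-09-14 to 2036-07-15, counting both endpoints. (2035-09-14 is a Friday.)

43

2035-09-14 is a Friday; the first Wednesday on or after it is 2035-09-19 (5 days later).
From 2035-09-19 to 2036-07-15: 11 + 31 + 30 + 31 + 31 + 29 + 31 + 30 + 31 + 30 + 15 = 300 days (rest of September, October, November, December, January, February, March, April, May, June, July).
300 ÷ 7 = 42 full weeks with remainder 6, so 42 more Wednesdays after the first → 43.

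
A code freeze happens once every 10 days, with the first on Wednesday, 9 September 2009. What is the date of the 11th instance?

18 December 2009

The 11th occurrence is 10 intervals after the first: 10 × 10 = 100 days after 9 September 2009.
September has 30 days — 21 days to the end of September leaves 79.
October has 31 days (48 left).
November has 30 days (18 left).
18 days into December → 18 December 2009.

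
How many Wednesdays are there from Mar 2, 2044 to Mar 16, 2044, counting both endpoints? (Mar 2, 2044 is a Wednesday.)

3

Mar 2, 2044 is a Wednesday; the first Wednesday on or after it is Mar 2, 2044.
From Mar 2, 2044 to Mar 16, 2044 is 16 − 2 = 14 days.
14 ÷ 7 = 2 full weeks with remainder 0, so 2 more Wednesdays after the first → 3.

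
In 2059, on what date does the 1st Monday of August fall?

August 2059 begins on a Friday, so the first Monday is August 4 (3 days later).

4 August 2059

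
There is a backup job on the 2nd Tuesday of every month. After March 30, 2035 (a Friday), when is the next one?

April 10, 2035

March 2035 starts on a Thursday; its first Tuesday is the 6th, so the 2nd Tuesday is the 13th — March 13, 2035.
That is not after March 30, 2035, so look at April 2035.
April 2035 starts on a Sunday; its first Tuesday is the 3rd, so the 2nd Tuesday is the 10th — April 10, 2035.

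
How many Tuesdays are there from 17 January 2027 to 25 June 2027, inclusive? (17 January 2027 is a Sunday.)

23

17 January 2027 is a Sunday; the first Tuesday on or after it is 19 January 2027 (2 days later).
From 19 January 2027 to 25 June 2027: 12 + 28 + 31 + 30 + 31 + 25 = 157 days (rest of January, February, March, April, May, June).
157 ÷ 7 = 22 full weeks with remainder 3, so 22 more Tuesdays after the first → 23.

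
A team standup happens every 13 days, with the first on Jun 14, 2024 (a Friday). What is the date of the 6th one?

The 6th occurrence is 5 intervals after the first: 5 × 13 = 65 days after Jun 14, 2024.
Jun has 30 days — 16 days to the end of Jun leaves 49.
Jul has 31 days (18 left).
18 days into Aug → Aug 18, 2024.

Aug 18, 2024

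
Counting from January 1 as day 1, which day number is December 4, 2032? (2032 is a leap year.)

339

Days in months before December: 31 + 29 + 31 + 30 + 31 + 30 + 31 + 31 + 30 + 31 + 30 = 335.
Plus 4 days into December → day 339.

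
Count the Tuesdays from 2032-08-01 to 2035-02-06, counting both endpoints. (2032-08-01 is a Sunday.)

2032-08-01 is a Sunday; the first Tuesday on or after it is 2032-08-03 (2 days later).
From 2032-08-03 to 2035-02-06: 150 + 365 + 365 + 37 = 917 days (rest of 2032, 2033, 2034, to 2035-02-06 in 2035).
917 ÷ 7 = 131 full weeks with remainder 0, so 131 more Tuesdays after the first → 132.

132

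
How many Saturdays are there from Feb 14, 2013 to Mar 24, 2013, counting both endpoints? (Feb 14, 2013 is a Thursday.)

Feb 14, 2013 is a Thursday; the first Saturday on or after it is Feb 16, 2013 (2 days later).
From Feb 16, 2013 to Mar 24, 2013: 12 + 24 = 36 days (rest of Feb, Mar).
36 ÷ 7 = 5 full weeks with remainder 1, so 5 more Saturdays after the first → 6.

6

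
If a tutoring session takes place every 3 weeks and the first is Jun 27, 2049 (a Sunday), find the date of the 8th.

Nov 21, 2049

The 8th occurrence is 7 intervals after the first: 7 × 21 = 147 days after Jun 27, 2049.
Jun has 30 days — 3 days to the end of Jun leaves 144.
Jul has 31 days (113 left).
Aug has 31 days (82 left).
Sep has 30 days (52 left).
Oct has 31 days (21 left).
21 days into Nov → Nov 21, 2049.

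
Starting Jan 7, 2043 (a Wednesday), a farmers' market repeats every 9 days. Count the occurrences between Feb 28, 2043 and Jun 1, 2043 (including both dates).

11

Occurrences land 9·i days after Jan 7, 2043 for i = 0, 1, 2, …
Feb 28, 2043 is 52 days after the start; 52 ÷ 9 = 5 remainder 7; since the remainder is 7, round up to i = 6. First occurrence in the window: #7 on Mar 2, 2043 (6×9 = 54 days in).
Jun 1, 2043 is 145 days after the start; 145 ÷ 9 = 16 remainder 1. Last occurrence in the window: #17 on May 31, 2043.
Occurrences #7 through #17: 11 in total.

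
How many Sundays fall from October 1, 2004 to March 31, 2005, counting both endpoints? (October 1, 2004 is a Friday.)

October 1, 2004 is a Friday; the first Sunday on or after it is October 3, 2004 (2 days later).
From October 3, 2004 to March 31, 2005: 28 + 30 + 31 + 31 + 28 + 31 = 179 days (rest of October, November, December, January, February, March).
179 ÷ 7 = 25 full weeks with remainder 4, so 25 more Sundays after the first → 26.

26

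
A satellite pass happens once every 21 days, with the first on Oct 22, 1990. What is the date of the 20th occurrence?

The 20th occurrence is 19 intervals after the first: 19 × 21 = 399 days after Oct 22, 1990.
Oct has 31 days — 9 days to the end of Oct leaves 390.
Nov has 30 days (360 left).
Dec has 31 days (329 left).
Jan has 31 days (298 left).
Feb has 28 days (270 left).
Mar has 31 days (239 left).
Apr has 30 days (209 left).
May has 31 days (178 left).
Jun has 30 days (148 left).
Jul has 31 days (117 left).
Aug has 31 days (86 left).
Sep has 30 days (56 left).
Oct has 31 days (25 left).
25 days into Nov → Nov 25, 1991.

Nov 25, 1991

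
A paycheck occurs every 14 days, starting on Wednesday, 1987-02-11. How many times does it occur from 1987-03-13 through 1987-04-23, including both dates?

Occurrences land 14·i days after 1987-02-11 for i = 0, 1, 2, …
1987-03-13 is 30 days after the start; 30 ÷ 14 = 2 remainder 2; since the remainder is 2, round up to i = 3. First occurrence in the window: #4 on 1987-03-25 (3×14 = 42 days in).
1987-04-23 is 71 days after the start; 71 ÷ 14 = 5 remainder 1. Last occurrence in the window: #6 on 1987-04-22.
Occurrences #4 through #6: 3 in total.

3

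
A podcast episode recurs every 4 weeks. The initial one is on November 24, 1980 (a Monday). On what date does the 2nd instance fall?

December 22, 1980

The 2nd occurrence is 1 interval after the first: 1 × 28 = 28 days after November 24, 1980.
November has 30 days — 6 days to the end of November leaves 22.
22 days into December → December 22, 1980.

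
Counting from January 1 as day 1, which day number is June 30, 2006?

181

Days in months before June: 31 + 28 + 31 + 30 + 31 = 151.
Plus 30 days into June → day 181.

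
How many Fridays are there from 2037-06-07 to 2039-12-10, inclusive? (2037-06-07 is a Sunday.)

131

2037-06-07 is a Sunday; the first Friday on or after it is 2037-06-12 (5 days later).
From 2037-06-12 to 2039-12-10: 202 + 365 + 344 = 911 days (rest of 2037, 2038, to 2039-12-10 in 2039).
911 ÷ 7 = 130 full weeks with remainder 1, so 130 more Fridays after the first → 131.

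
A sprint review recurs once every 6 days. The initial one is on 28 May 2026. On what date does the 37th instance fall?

30 December 2026

The 37th occurrence is 36 intervals after the first: 36 × 6 = 216 days after 28 May 2026.
May has 31 days — 3 days to the end of May leaves 213.
June has 30 days (183 left).
July has 31 days (152 left).
August has 31 days (121 left).
September has 30 days (91 left).
October has 31 days (60 left).
November has 30 days (30 left).
30 days into December → 30 December 2026.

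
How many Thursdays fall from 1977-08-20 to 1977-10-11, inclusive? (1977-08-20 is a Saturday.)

7

1977-08-20 is a Saturday; the first Thursday on or after it is 1977-08-25 (5 days later).
From 1977-08-25 to 1977-10-11: 6 + 30 + 11 = 47 days (rest of August, September, October).
47 ÷ 7 = 6 full weeks with remainder 5, so 6 more Thursdays after the first → 7.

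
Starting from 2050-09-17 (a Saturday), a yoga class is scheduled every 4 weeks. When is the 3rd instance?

2050-11-12

The 3rd occurrence is 2 intervals after the first: 2 × 28 = 56 days after 2050-09-17.
September has 30 days — 13 days to the end of September leaves 43.
October has 31 days (12 left).
12 days into November → 2050-11-12.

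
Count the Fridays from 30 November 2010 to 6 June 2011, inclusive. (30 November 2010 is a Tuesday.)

27

30 November 2010 is a Tuesday; the first Friday on or after it is 3 December 2010 (3 days later).
From 3 December 2010 to 6 June 2011: 28 + 31 + 28 + 31 + 30 + 31 + 6 = 185 days (rest of December, January, February, March, April, May, June).
185 ÷ 7 = 26 full weeks with remainder 3, so 26 more Fridays after the first → 27.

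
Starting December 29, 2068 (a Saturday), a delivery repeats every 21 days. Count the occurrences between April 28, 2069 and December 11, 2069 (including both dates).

Occurrences land 21·i days after December 29, 2068 for i = 0, 1, 2, …
April 28, 2069 is 120 days after the start; 120 ÷ 21 = 5 remainder 15; since the remainder is 15, round up to i = 6. First occurrence in the window: #7 on May 4, 2069 (6×21 = 126 days in).
December 11, 2069 is 347 days after the start; 347 ÷ 21 = 16 remainder 11. Last occurrence in the window: #17 on November 30, 2069.
Occurrences #7 through #17: 11 in total.

11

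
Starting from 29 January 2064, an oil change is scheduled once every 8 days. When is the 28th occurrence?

1 September 2064

The 28th occurrence is 27 intervals after the first: 27 × 8 = 216 days after 29 January 2064.
January has 31 days — 2 days to the end of January leaves 214.
February has 29 days (185 left).
March has 31 days (154 left).
April has 30 days (124 left).
May has 31 days (93 left).
June has 30 days (63 left).
July has 31 days (32 left).
August has 31 days (1 left).
1 day into September → 1 September 2064.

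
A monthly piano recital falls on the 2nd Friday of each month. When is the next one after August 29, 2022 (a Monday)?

September 9, 2022

August 2022 starts on a Monday; its first Friday is the 5th, so the 2nd Friday is the 12th — August 12, 2022.
That is not after August 29, 2022, so look at September 2022.
September 2022 starts on a Thursday; its first Friday is the 2nd, so the 2nd Friday is the 9th — September 9, 2022.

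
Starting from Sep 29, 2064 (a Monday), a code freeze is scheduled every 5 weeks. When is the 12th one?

Oct 19, 2065

The 12th occurrence is 11 intervals after the first: 11 × 35 = 385 days after Sep 29, 2064.
Sep has 30 days — 1 day to the end of Sep leaves 384.
Oct has 31 days (353 left).
Nov has 30 days (323 left).
Dec has 31 days (292 left).
Jan has 31 days (261 left).
Feb has 28 days (233 left).
Mar has 31 days (202 left).
Apr has 30 days (172 left).
May has 31 days (141 left).
Jun has 30 days (111 left).
Jul has 31 days (80 left).
Aug has 31 days (49 left).
Sep has 30 days (19 left).
19 days into Oct → Oct 19, 2065.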